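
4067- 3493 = 574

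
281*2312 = 649672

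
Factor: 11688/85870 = 2^2*3^1*5^( - 1 )*31^ (- 1 )*277^(- 1)*487^1=5844/42935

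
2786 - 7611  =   - 4825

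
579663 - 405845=173818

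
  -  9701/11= - 9701/11 = -  881.91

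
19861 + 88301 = 108162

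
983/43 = 22+37/43 = 22.86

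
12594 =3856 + 8738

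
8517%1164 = 369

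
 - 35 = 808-843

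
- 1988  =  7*(  -  284) 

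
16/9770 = 8/4885 = 0.00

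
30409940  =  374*81310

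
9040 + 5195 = 14235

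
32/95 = 32/95 = 0.34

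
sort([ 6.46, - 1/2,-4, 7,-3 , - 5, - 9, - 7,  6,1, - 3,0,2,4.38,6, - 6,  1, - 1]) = [ - 9, - 7, - 6  , - 5, - 4, - 3, - 3,-1, - 1/2, 0,1,  1 , 2,4.38, 6,6,  6.46,7] 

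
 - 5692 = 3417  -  9109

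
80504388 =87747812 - 7243424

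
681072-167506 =513566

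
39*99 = 3861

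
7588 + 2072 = 9660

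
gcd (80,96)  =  16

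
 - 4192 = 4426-8618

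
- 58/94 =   -  1 + 18/47 =- 0.62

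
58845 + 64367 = 123212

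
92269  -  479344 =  - 387075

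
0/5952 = 0 = 0.00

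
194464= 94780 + 99684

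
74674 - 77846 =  - 3172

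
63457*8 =507656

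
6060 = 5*1212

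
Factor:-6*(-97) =582 =2^1*3^1*97^1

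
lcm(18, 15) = 90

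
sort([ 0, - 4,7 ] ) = [ - 4, 0, 7]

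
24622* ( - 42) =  - 1034124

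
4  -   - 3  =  7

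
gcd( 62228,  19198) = 662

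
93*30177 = 2806461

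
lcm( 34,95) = 3230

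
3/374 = 3/374 =0.01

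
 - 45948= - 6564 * 7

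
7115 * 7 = 49805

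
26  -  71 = -45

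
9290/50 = 929/5 = 185.80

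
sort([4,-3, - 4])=[-4,-3, 4]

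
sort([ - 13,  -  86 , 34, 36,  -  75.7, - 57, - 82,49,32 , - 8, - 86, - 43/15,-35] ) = [-86, -86, - 82, - 75.7, - 57, -35, - 13, - 8, -43/15, 32, 34, 36, 49]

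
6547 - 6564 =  - 17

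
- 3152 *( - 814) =2565728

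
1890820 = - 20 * ( - 94541 )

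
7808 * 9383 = 73262464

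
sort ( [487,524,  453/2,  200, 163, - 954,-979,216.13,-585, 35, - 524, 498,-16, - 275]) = [ - 979 , -954, - 585,  -  524, - 275, - 16 , 35 , 163, 200, 216.13, 453/2, 487, 498, 524]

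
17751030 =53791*330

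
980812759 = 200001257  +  780811502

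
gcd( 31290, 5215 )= 5215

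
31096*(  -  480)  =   - 14926080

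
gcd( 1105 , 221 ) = 221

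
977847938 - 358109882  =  619738056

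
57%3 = 0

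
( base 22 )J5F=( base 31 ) 9LL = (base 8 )22151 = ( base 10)9321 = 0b10010001101001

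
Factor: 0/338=0^1= 0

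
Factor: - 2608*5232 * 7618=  - 103948036608=- 2^9*3^1*13^1*109^1*163^1*293^1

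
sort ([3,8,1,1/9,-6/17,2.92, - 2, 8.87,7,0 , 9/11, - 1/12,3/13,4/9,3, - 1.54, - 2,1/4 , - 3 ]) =[-3 ,  -  2, - 2, - 1.54,-6/17, - 1/12 , 0,1/9,3/13,1/4 , 4/9,9/11,1,  2.92,3,3,7, 8,8.87 ] 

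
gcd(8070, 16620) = 30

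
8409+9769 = 18178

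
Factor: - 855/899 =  - 3^2 * 5^1*19^1 * 29^( - 1 )*31^( - 1 ) 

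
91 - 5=86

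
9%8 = 1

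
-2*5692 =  - 11384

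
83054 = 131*634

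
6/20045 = 6/20045  =  0.00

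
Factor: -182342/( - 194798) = 527/563 = 17^1*31^1 * 563^( - 1 ) 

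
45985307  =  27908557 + 18076750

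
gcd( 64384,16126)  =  2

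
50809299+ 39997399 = 90806698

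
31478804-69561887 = -38083083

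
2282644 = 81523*28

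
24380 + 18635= 43015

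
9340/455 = 20 + 48/91=20.53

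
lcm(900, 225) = 900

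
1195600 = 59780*20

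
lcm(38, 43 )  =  1634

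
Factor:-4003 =-4003^1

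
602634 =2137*282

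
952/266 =3 + 11/19 = 3.58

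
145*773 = 112085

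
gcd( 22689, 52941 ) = 7563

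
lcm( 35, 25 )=175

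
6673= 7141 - 468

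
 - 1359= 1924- 3283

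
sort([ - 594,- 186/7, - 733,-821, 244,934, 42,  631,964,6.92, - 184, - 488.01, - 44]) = [ - 821, - 733, - 594, - 488.01,- 184, - 44, - 186/7,6.92, 42, 244,631, 934, 964]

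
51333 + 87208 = 138541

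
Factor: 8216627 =17^1 *37^1*13063^1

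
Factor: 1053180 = 2^2*3^2  *5^1*5851^1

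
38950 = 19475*2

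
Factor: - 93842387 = - 19^1*4939073^1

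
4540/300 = 227/15 = 15.13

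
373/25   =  373/25  =  14.92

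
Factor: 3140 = 2^2*  5^1*157^1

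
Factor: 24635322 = 2^1*3^2 * 857^1 * 1597^1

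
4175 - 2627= 1548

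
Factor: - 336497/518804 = - 371/572 = - 2^(-2)*7^1*11^ ( - 1 )*13^( - 1 )*53^1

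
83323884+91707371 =175031255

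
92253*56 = 5166168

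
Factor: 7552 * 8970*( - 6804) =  - 460912757760 = - 2^10*3^6*5^1*7^1 * 13^1*23^1 * 59^1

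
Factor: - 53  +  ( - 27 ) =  - 80=- 2^4 * 5^1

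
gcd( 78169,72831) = 1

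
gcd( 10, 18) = 2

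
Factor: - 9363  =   - 3^1*3121^1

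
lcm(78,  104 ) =312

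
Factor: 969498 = 2^1*3^2*53861^1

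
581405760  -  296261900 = 285143860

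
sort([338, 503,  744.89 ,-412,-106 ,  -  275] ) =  [ - 412, - 275,-106,338, 503,  744.89 ] 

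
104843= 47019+57824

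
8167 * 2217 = 18106239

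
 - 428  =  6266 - 6694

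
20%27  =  20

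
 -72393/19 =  - 72393/19 = -  3810.16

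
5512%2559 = 394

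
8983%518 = 177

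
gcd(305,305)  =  305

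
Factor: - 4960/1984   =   - 5/2=- 2^( - 1 )*5^1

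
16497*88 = 1451736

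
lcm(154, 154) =154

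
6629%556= 513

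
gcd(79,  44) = 1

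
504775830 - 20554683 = 484221147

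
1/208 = 1/208 = 0.00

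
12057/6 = 2009+1/2 = 2009.50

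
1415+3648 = 5063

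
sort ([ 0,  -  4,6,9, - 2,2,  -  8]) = [-8, -4, - 2,0,2,6,9 ]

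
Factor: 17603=29^1*607^1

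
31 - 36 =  - 5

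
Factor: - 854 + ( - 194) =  - 2^3*131^1 = - 1048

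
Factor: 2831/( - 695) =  - 5^( - 1)*19^1*139^ ( - 1)*149^1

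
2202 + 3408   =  5610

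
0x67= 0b1100111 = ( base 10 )103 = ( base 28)3j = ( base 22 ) 4F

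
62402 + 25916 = 88318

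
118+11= 129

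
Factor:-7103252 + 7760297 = 657045  =  3^3*5^1 * 31^1*157^1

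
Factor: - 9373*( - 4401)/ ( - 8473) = - 41250573/8473 =- 3^3*7^1*13^1*37^( - 1 )*103^1*163^1*229^(-1 ) 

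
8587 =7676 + 911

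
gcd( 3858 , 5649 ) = 3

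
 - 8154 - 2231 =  - 10385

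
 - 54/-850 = 27/425 = 0.06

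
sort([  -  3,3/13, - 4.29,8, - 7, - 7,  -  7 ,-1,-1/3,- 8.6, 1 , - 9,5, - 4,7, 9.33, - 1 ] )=[  -  9, - 8.6,-7, - 7 ,-7 , - 4.29, -4,-3, - 1, - 1, - 1/3, 3/13,1, 5,7,8,9.33 ] 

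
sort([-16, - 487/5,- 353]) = [-353,  -  487/5,  -  16]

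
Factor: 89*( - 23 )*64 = -2^6*23^1*89^1 = - 131008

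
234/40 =117/20 = 5.85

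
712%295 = 122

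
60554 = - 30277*(  -  2)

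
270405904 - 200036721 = 70369183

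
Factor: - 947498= -2^1*227^1 * 2087^1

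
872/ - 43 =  - 21  +  31/43 = -20.28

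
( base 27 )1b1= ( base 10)1027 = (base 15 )487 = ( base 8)2003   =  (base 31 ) 124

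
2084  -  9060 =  - 6976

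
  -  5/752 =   -  1+747/752 = - 0.01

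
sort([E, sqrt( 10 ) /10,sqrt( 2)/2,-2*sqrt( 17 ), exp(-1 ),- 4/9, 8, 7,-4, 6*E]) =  [ - 2* sqrt(17),  -  4, - 4/9, sqrt(10 )/10, exp (  -  1 ), sqrt( 2)/2, E,7, 8,6 * E ]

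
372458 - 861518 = -489060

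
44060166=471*93546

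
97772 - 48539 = 49233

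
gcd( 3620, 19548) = 724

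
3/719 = 3/719 = 0.00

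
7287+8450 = 15737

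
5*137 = 685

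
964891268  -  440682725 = 524208543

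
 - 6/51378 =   -  1 + 8562/8563 = -0.00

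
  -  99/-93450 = 33/31150= 0.00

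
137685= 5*27537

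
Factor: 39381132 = 2^2*3^1*7^1*379^1*1237^1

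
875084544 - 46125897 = 828958647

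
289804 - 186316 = 103488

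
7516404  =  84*89481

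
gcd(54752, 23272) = 8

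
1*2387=2387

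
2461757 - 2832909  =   - 371152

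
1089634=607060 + 482574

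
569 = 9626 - 9057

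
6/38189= 6/38189 = 0.00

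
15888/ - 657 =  - 5296/219 = - 24.18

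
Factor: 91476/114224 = 2^( - 2 )*3^3*7^1  *59^( - 1) = 189/236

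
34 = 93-59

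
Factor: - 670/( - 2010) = 1/3  =  3^(  -  1) 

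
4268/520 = 1067/130 = 8.21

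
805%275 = 255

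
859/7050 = 859/7050 = 0.12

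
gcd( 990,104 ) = 2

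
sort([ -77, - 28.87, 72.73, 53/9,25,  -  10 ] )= [ - 77, - 28.87, - 10, 53/9,25,72.73 ] 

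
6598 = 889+5709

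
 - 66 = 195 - 261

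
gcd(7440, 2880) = 240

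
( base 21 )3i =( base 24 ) 39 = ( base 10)81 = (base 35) 2B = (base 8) 121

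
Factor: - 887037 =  - 3^1*457^1*647^1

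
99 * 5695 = 563805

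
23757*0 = 0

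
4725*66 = 311850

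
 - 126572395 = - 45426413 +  - 81145982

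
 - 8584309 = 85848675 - 94432984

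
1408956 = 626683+782273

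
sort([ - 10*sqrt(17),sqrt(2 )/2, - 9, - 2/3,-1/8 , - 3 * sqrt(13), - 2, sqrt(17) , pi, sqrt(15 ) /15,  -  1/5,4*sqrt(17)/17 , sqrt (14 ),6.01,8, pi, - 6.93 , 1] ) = [ - 10*sqrt( 17 ), - 3*sqrt( 13 ), - 9,- 6.93, - 2, - 2/3,-1/5, - 1/8, sqrt( 15 )/15, sqrt(2 ) /2 , 4*sqrt( 17)/17,1, pi, pi, sqrt(14 ), sqrt (17 ),6.01,8]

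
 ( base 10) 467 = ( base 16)1D3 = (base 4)13103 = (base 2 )111010011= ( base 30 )fh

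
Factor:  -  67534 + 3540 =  -2^1*7^2*653^1= -63994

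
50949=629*81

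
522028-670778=-148750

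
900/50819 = 900/50819= 0.02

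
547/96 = 547/96 = 5.70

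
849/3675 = 283/1225 = 0.23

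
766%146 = 36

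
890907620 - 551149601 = 339758019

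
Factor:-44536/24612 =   -  38/21 = - 2^1 * 3^( - 1 )*7^( - 1 )*19^1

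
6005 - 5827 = 178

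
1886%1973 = 1886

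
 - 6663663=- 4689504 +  - 1974159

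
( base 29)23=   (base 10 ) 61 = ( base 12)51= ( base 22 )2h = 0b111101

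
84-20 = 64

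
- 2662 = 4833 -7495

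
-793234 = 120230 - 913464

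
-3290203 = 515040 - 3805243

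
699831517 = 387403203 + 312428314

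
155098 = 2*77549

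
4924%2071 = 782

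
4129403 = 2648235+1481168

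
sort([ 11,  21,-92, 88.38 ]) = [ - 92, 11, 21, 88.38 ] 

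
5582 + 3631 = 9213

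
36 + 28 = 64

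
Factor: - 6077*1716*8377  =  - 2^2* 3^1*11^1*13^1* 59^1*103^1*8377^1 = - 87356461764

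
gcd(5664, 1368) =24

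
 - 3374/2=-1687 =- 1687.00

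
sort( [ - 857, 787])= [  -  857,  787]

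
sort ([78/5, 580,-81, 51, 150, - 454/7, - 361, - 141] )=[ - 361, - 141, - 81,-454/7,  78/5,51,150 , 580 ]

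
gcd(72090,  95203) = 1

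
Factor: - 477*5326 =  - 2540502 =-  2^1*3^2*53^1 * 2663^1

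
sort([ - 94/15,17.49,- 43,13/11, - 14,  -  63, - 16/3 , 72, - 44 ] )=[ - 63, - 44, - 43,-14, - 94/15,-16/3,13/11,  17.49, 72]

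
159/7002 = 53/2334 = 0.02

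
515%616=515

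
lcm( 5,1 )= 5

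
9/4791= 3/1597 = 0.00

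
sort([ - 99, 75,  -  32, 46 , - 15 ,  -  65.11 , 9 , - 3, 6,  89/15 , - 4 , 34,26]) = [ - 99, - 65.11, - 32, - 15, - 4, - 3,89/15,6,9, 26,34,46 , 75] 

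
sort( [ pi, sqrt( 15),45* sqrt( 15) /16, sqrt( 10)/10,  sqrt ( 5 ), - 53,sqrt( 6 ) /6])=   [ - 53, sqrt ( 10)/10,sqrt( 6 ) /6,sqrt ( 5),pi, sqrt( 15),  45*sqrt( 15) /16 ] 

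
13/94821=13/94821 = 0.00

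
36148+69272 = 105420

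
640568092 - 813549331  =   - 172981239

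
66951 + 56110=123061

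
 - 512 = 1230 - 1742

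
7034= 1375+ 5659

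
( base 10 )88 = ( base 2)1011000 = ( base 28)34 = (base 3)10021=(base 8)130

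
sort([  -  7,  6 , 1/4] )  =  [-7,1/4,6]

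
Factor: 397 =397^1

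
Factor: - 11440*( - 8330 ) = 2^5*5^2 * 7^2 * 11^1 *13^1*17^1= 95295200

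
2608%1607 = 1001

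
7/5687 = 7/5687=0.00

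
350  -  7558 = - 7208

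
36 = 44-8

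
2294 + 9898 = 12192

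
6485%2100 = 185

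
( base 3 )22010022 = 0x1721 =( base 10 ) 5921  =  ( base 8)13441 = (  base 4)1130201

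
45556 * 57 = 2596692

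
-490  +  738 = 248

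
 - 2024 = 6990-9014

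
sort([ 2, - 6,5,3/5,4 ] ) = [  -  6,3/5, 2,4 , 5] 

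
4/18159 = 4/18159 = 0.00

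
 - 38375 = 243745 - 282120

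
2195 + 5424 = 7619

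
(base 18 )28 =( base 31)1d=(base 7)62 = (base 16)2C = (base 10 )44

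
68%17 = 0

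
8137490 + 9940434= 18077924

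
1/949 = 1/949 =0.00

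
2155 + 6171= 8326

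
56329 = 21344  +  34985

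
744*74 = 55056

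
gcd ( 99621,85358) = 1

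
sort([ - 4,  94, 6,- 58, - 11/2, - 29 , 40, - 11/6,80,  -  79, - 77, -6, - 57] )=[- 79, - 77 ,- 58, - 57,  -  29, - 6,  -  11/2, - 4,-11/6 , 6, 40, 80,94 ]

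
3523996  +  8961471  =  12485467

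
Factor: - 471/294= - 157/98 = - 2^( - 1)*7^( - 2 ) * 157^1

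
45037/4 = 11259 + 1/4 = 11259.25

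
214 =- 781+995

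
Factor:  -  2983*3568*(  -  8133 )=2^4*3^1* 19^1*157^1*223^1*2711^1=86562316752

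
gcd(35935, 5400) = 5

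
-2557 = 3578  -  6135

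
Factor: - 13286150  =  -2^1*5^2*467^1*569^1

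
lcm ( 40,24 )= 120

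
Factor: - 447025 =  -5^2*17881^1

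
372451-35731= 336720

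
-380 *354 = -134520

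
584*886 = 517424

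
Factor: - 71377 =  - 137^1*521^1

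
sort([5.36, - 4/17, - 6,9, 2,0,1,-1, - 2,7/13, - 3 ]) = [- 6, - 3, - 2, - 1, - 4/17, 0,7/13,1,2,5.36,9]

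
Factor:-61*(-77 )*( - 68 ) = -2^2*7^1*11^1*17^1 * 61^1 = - 319396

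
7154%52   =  30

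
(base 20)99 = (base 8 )275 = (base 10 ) 189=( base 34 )5j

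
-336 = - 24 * 14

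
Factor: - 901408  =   - 2^5*17^1*1657^1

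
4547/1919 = 4547/1919 = 2.37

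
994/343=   2+ 44/49 = 2.90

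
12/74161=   12/74161 = 0.00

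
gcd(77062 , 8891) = 1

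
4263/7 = 609= 609.00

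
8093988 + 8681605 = 16775593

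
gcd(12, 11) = 1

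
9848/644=2462/161 = 15.29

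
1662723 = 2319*717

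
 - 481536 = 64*( - 7524)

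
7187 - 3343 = 3844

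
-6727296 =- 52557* 128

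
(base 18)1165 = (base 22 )CKL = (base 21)e4b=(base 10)6269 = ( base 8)14175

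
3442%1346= 750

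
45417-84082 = - 38665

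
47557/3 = 47557/3 = 15852.33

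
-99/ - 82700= 99/82700= 0.00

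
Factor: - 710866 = - 2^1*13^1*19^1 *1439^1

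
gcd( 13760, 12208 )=16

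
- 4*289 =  - 1156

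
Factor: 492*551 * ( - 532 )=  - 2^4 * 3^1* 7^1*19^2*29^1*41^1 = - 144220944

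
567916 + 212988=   780904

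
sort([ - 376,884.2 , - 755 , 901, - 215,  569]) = [ - 755,  -  376, - 215, 569,884.2, 901 ]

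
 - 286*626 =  - 179036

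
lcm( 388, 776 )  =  776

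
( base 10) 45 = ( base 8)55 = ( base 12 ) 39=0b101101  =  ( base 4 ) 231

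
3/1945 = 3/1945 = 0.00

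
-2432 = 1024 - 3456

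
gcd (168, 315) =21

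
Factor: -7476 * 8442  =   - 63112392 =-2^3*3^3*7^2 *67^1 * 89^1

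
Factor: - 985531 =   -  985531^1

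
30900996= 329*93924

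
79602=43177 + 36425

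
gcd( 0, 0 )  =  0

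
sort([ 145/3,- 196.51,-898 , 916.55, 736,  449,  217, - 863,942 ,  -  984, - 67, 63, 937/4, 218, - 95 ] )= [ - 984, - 898, - 863, - 196.51, - 95, - 67,  145/3, 63, 217, 218, 937/4, 449  ,  736, 916.55,942] 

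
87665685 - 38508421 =49157264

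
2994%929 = 207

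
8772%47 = 30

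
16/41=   16/41 = 0.39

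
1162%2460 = 1162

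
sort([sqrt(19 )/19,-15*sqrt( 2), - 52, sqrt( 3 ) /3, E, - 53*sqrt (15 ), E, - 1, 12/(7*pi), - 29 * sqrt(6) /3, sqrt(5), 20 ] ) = [ - 53*sqrt(15), - 52  ,- 29*sqrt ( 6)/3,-15*sqrt(2),- 1,sqrt( 19 )/19,12/(7*pi), sqrt(3) /3, sqrt( 5), E, E,20]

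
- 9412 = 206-9618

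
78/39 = 2 = 2.00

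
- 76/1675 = - 1+ 1599/1675 =- 0.05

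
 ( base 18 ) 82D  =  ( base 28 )3A9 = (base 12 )1641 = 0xA51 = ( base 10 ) 2641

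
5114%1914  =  1286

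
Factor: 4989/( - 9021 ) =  - 1663/3007 = -31^( - 1)*97^( - 1) * 1663^1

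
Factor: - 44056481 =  - 7^1 * 29^1 * 217027^1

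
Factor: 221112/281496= 249/317 = 3^1*83^1*317^( - 1) 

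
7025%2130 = 635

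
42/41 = 1+1/41 = 1.02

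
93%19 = 17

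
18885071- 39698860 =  - 20813789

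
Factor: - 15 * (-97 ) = 1455 = 3^1*5^1*97^1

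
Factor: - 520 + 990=2^1*5^1*47^1 = 470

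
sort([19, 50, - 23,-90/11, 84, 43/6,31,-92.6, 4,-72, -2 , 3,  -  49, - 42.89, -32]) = [-92.6, - 72,  -  49,-42.89, - 32, - 23,-90/11,  -  2, 3, 4,43/6, 19,  31, 50, 84] 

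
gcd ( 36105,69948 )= 87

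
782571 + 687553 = 1470124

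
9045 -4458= 4587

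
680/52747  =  680/52747 = 0.01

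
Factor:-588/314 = -2^1*3^1*7^2*157^( - 1) =-  294/157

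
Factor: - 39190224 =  -2^4*3^1*167^1 *4889^1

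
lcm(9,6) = 18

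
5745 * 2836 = 16292820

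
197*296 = 58312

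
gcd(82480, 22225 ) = 5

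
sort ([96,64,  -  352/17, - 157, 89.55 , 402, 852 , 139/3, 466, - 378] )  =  [  -  378, - 157, - 352/17 , 139/3,64,89.55 , 96,  402,466 , 852]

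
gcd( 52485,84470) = 5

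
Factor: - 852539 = -307^1 *2777^1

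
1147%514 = 119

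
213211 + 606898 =820109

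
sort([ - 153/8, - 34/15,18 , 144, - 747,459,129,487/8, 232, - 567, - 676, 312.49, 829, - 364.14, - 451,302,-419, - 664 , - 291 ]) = [ - 747,  -  676,- 664, - 567, - 451, - 419, - 364.14, - 291,-153/8, - 34/15,18,487/8, 129, 144,232,302, 312.49,459 , 829]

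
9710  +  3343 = 13053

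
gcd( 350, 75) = 25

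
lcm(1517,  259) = 10619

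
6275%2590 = 1095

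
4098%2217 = 1881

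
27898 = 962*29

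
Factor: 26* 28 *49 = 2^3*7^3*13^1 =35672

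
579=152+427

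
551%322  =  229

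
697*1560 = 1087320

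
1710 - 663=1047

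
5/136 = 5/136 = 0.04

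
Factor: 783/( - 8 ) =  - 2^( - 3 ) *3^3*29^1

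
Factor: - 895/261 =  - 3^( - 2 )*5^1*29^( - 1) * 179^1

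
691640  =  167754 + 523886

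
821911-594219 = 227692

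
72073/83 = 868 + 29/83 = 868.35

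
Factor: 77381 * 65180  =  5043693580 = 2^2 * 5^1*223^1*347^1*3259^1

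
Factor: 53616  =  2^4*3^1 * 1117^1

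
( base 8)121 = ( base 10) 81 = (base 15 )56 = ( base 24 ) 39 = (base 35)2B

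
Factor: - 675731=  - 7^1*37^1*2609^1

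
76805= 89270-12465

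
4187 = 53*79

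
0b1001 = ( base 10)9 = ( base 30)9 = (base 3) 100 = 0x9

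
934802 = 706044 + 228758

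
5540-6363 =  - 823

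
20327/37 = 549 + 14/37 = 549.38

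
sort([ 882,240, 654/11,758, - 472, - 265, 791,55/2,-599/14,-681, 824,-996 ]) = [- 996, - 681, -472, - 265, - 599/14, 55/2,654/11,240,758, 791, 824, 882 ] 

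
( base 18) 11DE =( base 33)5t2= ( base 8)14404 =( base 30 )73E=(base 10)6404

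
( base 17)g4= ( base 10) 276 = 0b100010100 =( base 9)336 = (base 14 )15a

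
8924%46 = 0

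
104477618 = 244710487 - 140232869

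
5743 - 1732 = 4011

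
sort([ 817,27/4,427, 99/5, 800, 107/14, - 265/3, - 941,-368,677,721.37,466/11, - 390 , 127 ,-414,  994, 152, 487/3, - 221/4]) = [- 941 ,  -  414 , - 390,-368, -265/3,- 221/4,27/4, 107/14 , 99/5,466/11,127,152,487/3, 427,677 , 721.37, 800, 817, 994] 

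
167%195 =167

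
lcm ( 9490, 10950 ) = 142350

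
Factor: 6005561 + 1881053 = 2^1*3943307^1 =7886614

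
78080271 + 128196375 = 206276646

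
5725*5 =28625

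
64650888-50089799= 14561089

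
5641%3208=2433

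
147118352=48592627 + 98525725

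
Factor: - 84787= -84787^1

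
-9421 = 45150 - 54571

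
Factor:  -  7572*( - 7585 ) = 2^2*3^1 * 5^1*37^1*41^1*631^1 = 57433620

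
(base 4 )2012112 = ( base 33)7TI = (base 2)10000110010110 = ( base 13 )3BB5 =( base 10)8598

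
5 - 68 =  - 63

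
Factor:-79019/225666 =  - 2^ (  -  1) * 3^ (  -  4)*7^(-1) * 31^1 * 199^( - 1) * 2549^1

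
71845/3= 71845/3 = 23948.33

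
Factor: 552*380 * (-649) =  -136134240=   -2^5*3^1 * 5^1*11^1*19^1*23^1 * 59^1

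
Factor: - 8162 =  -2^1*  7^1*11^1*53^1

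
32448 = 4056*8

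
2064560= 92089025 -90024465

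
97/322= 97/322 = 0.30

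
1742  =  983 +759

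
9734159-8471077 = 1263082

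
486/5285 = 486/5285 = 0.09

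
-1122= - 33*34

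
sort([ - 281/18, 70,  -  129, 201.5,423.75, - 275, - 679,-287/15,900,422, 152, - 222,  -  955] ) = [-955, - 679,  -  275,- 222,  -  129, - 287/15, - 281/18, 70, 152 , 201.5,422, 423.75,  900]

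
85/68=5/4 = 1.25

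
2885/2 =1442  +  1/2 = 1442.50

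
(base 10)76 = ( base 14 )56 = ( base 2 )1001100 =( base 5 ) 301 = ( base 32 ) 2c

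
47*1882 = 88454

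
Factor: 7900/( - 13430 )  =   - 2^1*5^1*17^( - 1) = - 10/17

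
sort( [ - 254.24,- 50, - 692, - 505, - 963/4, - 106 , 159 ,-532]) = [ - 692, - 532, - 505, - 254.24,-963/4,-106,-50,159 ] 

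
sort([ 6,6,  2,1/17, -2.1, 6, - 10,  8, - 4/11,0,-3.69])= [-10, - 3.69, - 2.1 , - 4/11,0 , 1/17 , 2, 6,6, 6,8]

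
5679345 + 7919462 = 13598807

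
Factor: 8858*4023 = 2^1*3^3 * 43^1 * 103^1*149^1 = 35635734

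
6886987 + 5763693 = 12650680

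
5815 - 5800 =15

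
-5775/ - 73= 79 + 8/73 = 79.11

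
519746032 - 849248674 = -329502642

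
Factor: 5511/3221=3^1*11^1 * 167^1*3221^(-1) 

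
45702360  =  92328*495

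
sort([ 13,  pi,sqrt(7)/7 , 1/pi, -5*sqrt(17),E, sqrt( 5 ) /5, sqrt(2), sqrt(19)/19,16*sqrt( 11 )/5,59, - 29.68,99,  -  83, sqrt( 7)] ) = [ - 83, - 29.68, - 5*sqrt (17), sqrt(19)/19,1/pi , sqrt ( 7)/7,sqrt(5 )/5,sqrt( 2 ) , sqrt(7 ),E , pi,16 * sqrt( 11)/5, 13, 59 , 99]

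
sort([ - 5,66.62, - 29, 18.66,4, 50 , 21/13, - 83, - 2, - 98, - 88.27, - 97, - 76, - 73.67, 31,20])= [- 98, - 97, - 88.27, - 83  ,- 76, - 73.67, - 29, - 5,- 2,21/13, 4,18.66,20 , 31,50, 66.62 ] 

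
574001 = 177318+396683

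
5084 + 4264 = 9348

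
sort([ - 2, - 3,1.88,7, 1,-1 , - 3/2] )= [ - 3, - 2, - 3/2,  -  1,1,1.88,7]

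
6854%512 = 198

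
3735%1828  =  79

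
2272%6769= 2272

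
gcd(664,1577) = 83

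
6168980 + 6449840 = 12618820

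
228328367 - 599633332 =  - 371304965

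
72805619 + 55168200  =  127973819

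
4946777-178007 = 4768770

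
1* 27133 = 27133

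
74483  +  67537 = 142020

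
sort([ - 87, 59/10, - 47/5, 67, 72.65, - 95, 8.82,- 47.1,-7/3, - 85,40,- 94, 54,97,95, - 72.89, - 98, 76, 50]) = [-98,-95, - 94, - 87, - 85,- 72.89  , - 47.1, - 47/5, - 7/3, 59/10, 8.82,40, 50, 54,  67, 72.65,76,95, 97]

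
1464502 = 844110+620392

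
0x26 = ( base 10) 38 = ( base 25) 1D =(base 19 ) 20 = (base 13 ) 2c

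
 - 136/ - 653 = 136/653 = 0.21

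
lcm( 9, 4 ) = 36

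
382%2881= 382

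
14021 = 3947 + 10074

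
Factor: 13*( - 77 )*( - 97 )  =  7^1*11^1*13^1 * 97^1 = 97097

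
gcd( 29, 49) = 1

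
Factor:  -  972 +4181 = 3209 = 3209^1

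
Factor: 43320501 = 3^4*7^1*76403^1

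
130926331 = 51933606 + 78992725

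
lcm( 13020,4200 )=130200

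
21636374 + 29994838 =51631212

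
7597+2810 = 10407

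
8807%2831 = 314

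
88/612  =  22/153= 0.14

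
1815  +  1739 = 3554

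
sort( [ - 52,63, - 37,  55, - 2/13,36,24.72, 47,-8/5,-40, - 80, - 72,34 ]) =[ - 80,  -  72,-52, - 40, - 37, - 8/5 , - 2/13,24.72,34,36, 47,55,63]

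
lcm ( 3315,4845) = 62985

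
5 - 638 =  - 633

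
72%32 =8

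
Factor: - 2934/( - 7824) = 3/8  =  2^ (  -  3 ) * 3^1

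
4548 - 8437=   -  3889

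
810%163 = 158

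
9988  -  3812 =6176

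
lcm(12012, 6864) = 48048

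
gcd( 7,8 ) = 1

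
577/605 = 577/605 = 0.95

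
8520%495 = 105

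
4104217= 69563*59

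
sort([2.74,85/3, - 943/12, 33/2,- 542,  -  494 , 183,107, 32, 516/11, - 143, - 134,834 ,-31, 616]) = [-542,-494,-143,  -  134,-943/12, - 31, 2.74,33/2,85/3,32,516/11, 107,183,616, 834]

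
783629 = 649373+134256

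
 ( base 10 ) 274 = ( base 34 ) 82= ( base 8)422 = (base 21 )D1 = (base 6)1134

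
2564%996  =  572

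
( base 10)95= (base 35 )2P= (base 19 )50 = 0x5F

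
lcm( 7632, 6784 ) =61056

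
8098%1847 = 710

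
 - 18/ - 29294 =9/14647= 0.00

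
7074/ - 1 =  - 7074/1= -  7074.00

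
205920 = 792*260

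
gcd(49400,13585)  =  1235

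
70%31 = 8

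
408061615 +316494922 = 724556537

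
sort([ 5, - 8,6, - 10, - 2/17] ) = [ - 10,  -  8, - 2/17,5,6]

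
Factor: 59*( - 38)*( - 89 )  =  2^1*19^1  *  59^1 * 89^1=   199538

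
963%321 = 0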